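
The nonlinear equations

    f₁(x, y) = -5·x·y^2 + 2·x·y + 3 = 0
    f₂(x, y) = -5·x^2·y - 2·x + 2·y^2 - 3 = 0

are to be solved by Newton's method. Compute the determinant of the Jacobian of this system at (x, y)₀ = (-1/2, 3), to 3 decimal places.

J = [[-5·y^2 + 2·y, -10·x·y + 2·x], [-10·x·y - 2, -5·x^2 + 4·y]].
At the point, J = [[-39.000, 14.000], [13.000, 10.750]].
det J = -601.250.

-601.250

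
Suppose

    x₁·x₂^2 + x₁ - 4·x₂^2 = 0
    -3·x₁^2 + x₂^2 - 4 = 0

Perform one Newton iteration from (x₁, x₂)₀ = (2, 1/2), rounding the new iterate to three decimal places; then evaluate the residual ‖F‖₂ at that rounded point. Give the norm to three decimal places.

5.210

At (2, 1/2): F = (1.500, -15.750).
Jacobian J = [[x₂^2 + 1, 2·x₁·x₂ - 8·x₂], [-6·x₁, 2·x₂]].
At the point, J = [[1.250, -2.000], [-12.000, 1.000]] (det J = -22.750).
Solving J·Δ = −F gives Δ = (-1.319, -0.074).
Then the next iterate is (x₁, x₂)₁ = (0.681, 0.426).
Re-evaluating at (0.681, 0.426): F = (0.07868, -5.20981), so ‖F‖₂ = 5.210.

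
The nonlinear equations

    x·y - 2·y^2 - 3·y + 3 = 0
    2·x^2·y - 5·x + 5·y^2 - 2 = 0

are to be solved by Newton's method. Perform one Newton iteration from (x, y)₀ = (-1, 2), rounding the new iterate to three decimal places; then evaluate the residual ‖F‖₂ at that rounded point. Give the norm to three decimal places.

At (-1, 2): F = (-13.000, 27.000).
Jacobian J = [[y, x - 4·y - 3], [4·x·y - 5, 2·x^2 + 10·y]].
At the point, J = [[2.000, -12.000], [-13.000, 22.000]] (det J = -112.000).
Solving J·Δ = −F gives Δ = (0.339, -1.027).
Then the next iterate is (x, y)₁ = (-0.661, 0.973).
Re-evaluating at (-0.661, 0.973): F = (-2.45561, 6.88889), so ‖F‖₂ = 7.313.

7.313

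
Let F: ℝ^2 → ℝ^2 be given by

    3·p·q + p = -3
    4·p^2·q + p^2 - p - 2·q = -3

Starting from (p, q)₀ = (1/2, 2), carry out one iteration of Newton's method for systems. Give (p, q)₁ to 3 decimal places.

(0.099, -0.461)

At (1/2, 2): F = (6.500, 0.750).
Jacobian J = [[3·q + 1, 3·p], [8·p·q + 2·p - 1, 4·p^2 - 2]].
At the point, J = [[7.000, 1.500], [8.000, -1.000]] (det J = -19.000).
Solving J·Δ = −F gives Δ = (-0.401, -2.461).
Then the next iterate is (p, q)₁ = (0.099, -0.461).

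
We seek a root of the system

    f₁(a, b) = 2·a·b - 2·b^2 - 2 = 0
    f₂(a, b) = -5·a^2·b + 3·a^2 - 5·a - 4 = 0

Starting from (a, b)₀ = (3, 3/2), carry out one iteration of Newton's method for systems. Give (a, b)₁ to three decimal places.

At (3, 3/2): F = (2.500, -59.500).
Jacobian J = [[2·b, 2·a - 4·b], [-10·a·b + 6·a - 5, -5·a^2]].
At the point, J = [[3.000, 0.000], [-32.000, -45.000]] (det J = -135.000).
Solving J·Δ = −F gives Δ = (-0.833, -0.730).
Then the next iterate is (a, b)₁ = (2.167, 0.770).

(2.167, 0.770)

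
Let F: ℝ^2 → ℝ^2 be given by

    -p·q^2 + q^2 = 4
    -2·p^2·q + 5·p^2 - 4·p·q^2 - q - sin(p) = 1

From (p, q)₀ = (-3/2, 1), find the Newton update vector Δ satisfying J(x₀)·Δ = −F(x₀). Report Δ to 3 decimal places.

(1.164, 0.533)

At (-3/2, 1): F = (-1.500, 11.74749).
Jacobian J = [[-q^2, -2·p·q + 2·q], [-4·p·q + 10·p - 4·q^2 - cos(p), -2·p^2 - 8·p·q - 1]].
At the point, J = [[-1.000, 5.000], [-13.07074, 6.500]] (det J = 58.85369).
Solving J·Δ = −F gives Δ = (1.164, 0.533).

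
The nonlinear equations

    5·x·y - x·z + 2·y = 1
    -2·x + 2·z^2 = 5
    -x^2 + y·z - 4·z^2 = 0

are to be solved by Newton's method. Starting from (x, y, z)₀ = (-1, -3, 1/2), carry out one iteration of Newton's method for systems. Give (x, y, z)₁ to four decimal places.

At (-1, -3, 1/2): F = (8.5000, -2.5000, -3.5000).
Jacobian J = [[5·y - z, 5·x + 2, -x], [-2, 0, 4·z], [-2·x, z, y - 8·z]].
At the point, J = [[-15.5000, -3.0000, 1.0000], [-2.0000, 0.0000, 2.0000], [2.0000, 0.5000, -7.0000]] (det J = 44.5000).
Solving J·Δ = −F gives Δ = (-1.4326, 10.1742, -0.1826).
Then the next iterate is (x, y, z)₁ = (-2.4326, 7.1742, 0.3174).

(-2.4326, 7.1742, 0.3174)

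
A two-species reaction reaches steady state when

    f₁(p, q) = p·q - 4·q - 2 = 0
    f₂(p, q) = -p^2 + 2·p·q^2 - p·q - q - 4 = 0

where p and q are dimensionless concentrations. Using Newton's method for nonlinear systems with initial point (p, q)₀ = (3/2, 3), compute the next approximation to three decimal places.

At (3/2, 3): F = (-9.500, 13.250).
Jacobian J = [[q, p - 4], [-2·p + 2·q^2 - q, 4·p·q - p - 1]].
At the point, J = [[3.000, -2.500], [12.000, 15.500]] (det J = 76.500).
Solving J·Δ = −F gives Δ = (1.492, -2.010).
Then the next iterate is (p, q)₁ = (2.992, 0.990).

(2.992, 0.990)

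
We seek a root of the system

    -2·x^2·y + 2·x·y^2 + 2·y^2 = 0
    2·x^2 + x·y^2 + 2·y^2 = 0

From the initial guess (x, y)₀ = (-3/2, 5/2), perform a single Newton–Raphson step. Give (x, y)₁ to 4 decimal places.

(-1.9033, -0.5097)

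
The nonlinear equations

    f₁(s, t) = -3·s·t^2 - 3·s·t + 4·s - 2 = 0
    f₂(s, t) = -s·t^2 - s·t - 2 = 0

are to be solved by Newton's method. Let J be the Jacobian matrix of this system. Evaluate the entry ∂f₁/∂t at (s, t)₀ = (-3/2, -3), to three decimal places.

-22.500

∂f₁/∂t = -6·s·t - 3·s.
At (-3/2, -3) this is -22.500.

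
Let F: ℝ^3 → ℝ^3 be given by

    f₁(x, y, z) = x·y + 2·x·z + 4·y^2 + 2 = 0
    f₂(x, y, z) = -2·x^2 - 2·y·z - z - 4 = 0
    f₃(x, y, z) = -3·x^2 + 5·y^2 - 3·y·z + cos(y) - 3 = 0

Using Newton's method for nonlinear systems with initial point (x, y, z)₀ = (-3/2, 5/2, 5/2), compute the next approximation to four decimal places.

At (-3/2, 5/2, 5/2): F = (15.7500, -23.5000, 1.948856).
Jacobian J = [[y + 2·z, x + 8·y, 2·x], [-4·x, -2·z, -2·y - 1], [-6·x, 10·y - 3·z - sin(y), -3·y]].
At the point, J = [[7.5000, 18.5000, -3.0000], [6.0000, -5.0000, -6.0000], [9.0000, 16.901528, -7.5000]] (det J = 436.091252).
Solving J·Δ = −F gives Δ = (0.2908, -1.3718, -2.4827).
Then the next iterate is (x, y, z)₁ = (-1.2092, 1.1282, 0.0173).

(-1.2092, 1.1282, 0.0173)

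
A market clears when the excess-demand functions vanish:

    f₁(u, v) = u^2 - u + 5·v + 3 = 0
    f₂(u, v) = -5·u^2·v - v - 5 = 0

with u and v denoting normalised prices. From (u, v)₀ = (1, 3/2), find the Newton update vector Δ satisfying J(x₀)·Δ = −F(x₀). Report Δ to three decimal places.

(-0.101, -2.080)

At (1, 3/2): F = (10.500, -14.000).
Jacobian J = [[2·u - 1, 5], [-10·u·v, -5·u^2 - 1]].
At the point, J = [[1.000, 5.000], [-15.000, -6.000]] (det J = 69.000).
Solving J·Δ = −F gives Δ = (-0.101, -2.080).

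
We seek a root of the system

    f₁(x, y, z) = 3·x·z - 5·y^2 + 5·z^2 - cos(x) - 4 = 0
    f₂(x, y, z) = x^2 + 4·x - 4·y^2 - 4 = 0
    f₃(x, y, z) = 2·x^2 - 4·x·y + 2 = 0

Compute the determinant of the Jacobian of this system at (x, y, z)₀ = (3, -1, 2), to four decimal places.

-7192.0000

J = [[3·z + sin(x), -10·y, 3·x + 10·z], [2·x + 4, -8·y, 0], [4·x - 4·y, -4·x, 0]].
At the point, J = [[6.141120, 10.0000, 29.0000], [10.0000, 8.0000, 0.0000], [16.0000, -12.0000, 0.0000]].
det J = -7192.0000.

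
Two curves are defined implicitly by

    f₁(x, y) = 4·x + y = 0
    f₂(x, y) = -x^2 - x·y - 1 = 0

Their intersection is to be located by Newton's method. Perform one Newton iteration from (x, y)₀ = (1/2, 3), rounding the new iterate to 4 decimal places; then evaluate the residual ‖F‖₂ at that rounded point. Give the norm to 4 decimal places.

0.5781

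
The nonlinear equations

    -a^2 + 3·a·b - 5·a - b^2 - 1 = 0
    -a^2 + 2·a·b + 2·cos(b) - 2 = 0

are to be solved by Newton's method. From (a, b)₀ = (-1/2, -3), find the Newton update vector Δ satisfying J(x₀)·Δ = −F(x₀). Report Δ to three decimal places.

At (-1/2, -3): F = (-3.250, -1.22998).
Jacobian J = [[-2·a + 3·b - 5, 3·a - 2·b], [-2·a + 2·b, 2·a - 2·sin(b)]].
At the point, J = [[-13.000, 4.500], [-5.000, -0.71776]] (det J = 31.83088).
Solving J·Δ = −F gives Δ = (-0.247, 0.008).

(-0.247, 0.008)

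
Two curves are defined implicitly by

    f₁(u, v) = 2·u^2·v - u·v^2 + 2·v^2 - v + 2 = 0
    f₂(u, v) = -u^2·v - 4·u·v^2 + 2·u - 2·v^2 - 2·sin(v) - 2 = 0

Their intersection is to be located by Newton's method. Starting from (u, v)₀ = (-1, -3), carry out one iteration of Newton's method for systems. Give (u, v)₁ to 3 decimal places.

(-0.990, -1.469)

At (-1, -3): F = (26.000, 17.28224).
Jacobian J = [[4·u·v - v^2, 2·u^2 - 2·u·v + 4·v - 1], [-2·u·v - 4·v^2 + 2, -u^2 - 8·u·v - 4·v - 2·cos(v)]].
At the point, J = [[3.000, -17.000], [-40.000, -11.02002]] (det J = -713.06005).
Solving J·Δ = −F gives Δ = (0.010, 1.531).
Then the next iterate is (u, v)₁ = (-0.990, -1.469).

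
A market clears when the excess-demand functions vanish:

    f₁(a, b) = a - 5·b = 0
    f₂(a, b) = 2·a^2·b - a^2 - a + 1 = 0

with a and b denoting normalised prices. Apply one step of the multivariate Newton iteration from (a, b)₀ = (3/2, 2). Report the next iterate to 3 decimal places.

(1.657, 0.331)

At (3/2, 2): F = (-8.500, 6.250).
Jacobian J = [[1, -5], [4·a·b - 2·a - 1, 2·a^2]].
At the point, J = [[1.000, -5.000], [8.000, 4.500]] (det J = 44.500).
Solving J·Δ = −F gives Δ = (0.157, -1.669).
Then the next iterate is (a, b)₁ = (1.657, 0.331).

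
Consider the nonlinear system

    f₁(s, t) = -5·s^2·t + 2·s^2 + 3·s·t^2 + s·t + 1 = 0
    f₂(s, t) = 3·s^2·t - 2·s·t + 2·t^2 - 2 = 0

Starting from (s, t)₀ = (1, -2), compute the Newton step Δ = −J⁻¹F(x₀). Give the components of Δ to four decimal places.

At (1, -2): F = (23.0000, 4.0000).
Jacobian J = [[-10·s·t + 4·s + 3·t^2 + t, -5·s^2 + 6·s·t + s], [6·s·t - 2·t, 3·s^2 - 2·s + 4·t]].
At the point, J = [[34.0000, -16.0000], [-8.0000, -7.0000]] (det J = -366.0000).
Solving J·Δ = −F gives Δ = (-0.2650, 0.8743).

(-0.2650, 0.8743)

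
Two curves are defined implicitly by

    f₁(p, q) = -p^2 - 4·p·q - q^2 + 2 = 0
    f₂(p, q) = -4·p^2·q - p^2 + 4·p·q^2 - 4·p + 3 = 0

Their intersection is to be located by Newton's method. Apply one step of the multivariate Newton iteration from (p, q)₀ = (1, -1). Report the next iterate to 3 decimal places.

(-2.000, -2.000)

At (1, -1): F = (4.000, 6.000).
Jacobian J = [[-2·p - 4·q, -4·p - 2·q], [-8·p·q - 2·p + 4·q^2 - 4, -4·p^2 + 8·p·q]].
At the point, J = [[2.000, -2.000], [6.000, -12.000]] (det J = -12.000).
Solving J·Δ = −F gives Δ = (-3.000, -1.000).
Then the next iterate is (p, q)₁ = (-2.000, -2.000).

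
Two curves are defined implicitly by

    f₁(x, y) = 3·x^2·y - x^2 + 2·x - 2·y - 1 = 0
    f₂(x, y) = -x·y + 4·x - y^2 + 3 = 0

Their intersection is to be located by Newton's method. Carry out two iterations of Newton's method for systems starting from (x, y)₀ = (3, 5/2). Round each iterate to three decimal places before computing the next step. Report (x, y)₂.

At (3, 5/2): F = (58.500, 1.250).
Jacobian J = [[6·x·y - 2·x + 2, 3·x^2 - 2], [-y + 4, -x - 2·y]].
At the point, J = [[41.000, 25.000], [1.500, -8.000]] (det J = -365.500).
Solving J·Δ = −F gives Δ = (-1.366, -0.100).
Then the next iterate is (x, y)₁ = (1.634, 2.400).
Round to (1.634, 2.400) and repeat: F = (14.02173, -0.14560), J = [[22.26160, 6.00987], [1.600, -6.434]].
Δ = (-0.585, -0.168), so (x, y)₂ = (1.049, 2.232).

(1.049, 2.232)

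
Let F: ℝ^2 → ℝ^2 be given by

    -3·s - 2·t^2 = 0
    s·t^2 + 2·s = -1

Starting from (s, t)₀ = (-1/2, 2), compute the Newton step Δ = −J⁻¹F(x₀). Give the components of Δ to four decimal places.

(0.0556, -0.8333)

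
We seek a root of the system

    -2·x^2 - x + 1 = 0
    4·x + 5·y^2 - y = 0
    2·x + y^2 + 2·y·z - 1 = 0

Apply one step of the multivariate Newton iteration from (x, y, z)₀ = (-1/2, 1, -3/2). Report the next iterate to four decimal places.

At (-1/2, 1, -3/2): F = (1.0000, 2.0000, -4.0000).
Jacobian J = [[-4·x - 1, 0, 0], [4, 10·y - 1, 0], [2, 2·y + 2·z, 2·y]].
At the point, J = [[1.0000, 0.0000, 0.0000], [4.0000, 9.0000, 0.0000], [2.0000, -1.0000, 2.0000]] (det J = 18.0000).
Solving J·Δ = −F gives Δ = (-1.0000, 0.2222, 3.1111).
Then the next iterate is (x, y, z)₁ = (-1.5000, 1.2222, 1.6111).

(-1.5000, 1.2222, 1.6111)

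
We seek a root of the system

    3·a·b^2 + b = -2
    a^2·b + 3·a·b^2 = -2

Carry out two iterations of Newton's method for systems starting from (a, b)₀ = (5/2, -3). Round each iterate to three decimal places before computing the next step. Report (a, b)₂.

(1.462, -1.098)

At (5/2, -3): F = (66.500, 50.750).
Jacobian J = [[3·b^2, 6·a·b + 1], [2·a·b + 3·b^2, a^2 + 6·a·b]].
At the point, J = [[27.000, -44.000], [12.000, -38.750]] (det J = -518.250).
Solving J·Δ = −F gives Δ = (-0.664, 1.104).
Then the next iterate is (a, b)₁ = (1.836, -1.896).
Round to (1.836, -1.896) and repeat: F = (19.90425, 15.40903), J = [[10.78445, -19.88634], [3.82234, -17.51544]].
Δ = (-0.374, 0.798), so (a, b)₂ = (1.462, -1.098).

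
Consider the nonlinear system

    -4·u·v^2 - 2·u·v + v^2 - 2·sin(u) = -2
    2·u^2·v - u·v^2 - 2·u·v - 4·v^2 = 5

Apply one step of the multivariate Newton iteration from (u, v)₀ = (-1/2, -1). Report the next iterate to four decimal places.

(-0.9640, 0.3402)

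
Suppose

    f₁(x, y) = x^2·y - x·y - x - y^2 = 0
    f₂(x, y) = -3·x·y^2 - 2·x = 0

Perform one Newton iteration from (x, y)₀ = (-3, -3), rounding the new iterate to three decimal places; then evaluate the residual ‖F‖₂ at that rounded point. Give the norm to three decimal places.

28.591

At (-3, -3): F = (-42.000, 87.000).
Jacobian J = [[2·x·y - y - 1, x^2 - x - 2·y], [-3·y^2 - 2, -6·x·y]].
At the point, J = [[20.000, 18.000], [-29.000, -54.000]] (det J = -558.000).
Solving J·Δ = −F gives Δ = (1.258, 0.935).
Then the next iterate is (x, y)₁ = (-1.742, -2.065).
Re-evaluating at (-1.742, -2.065): F = (-12.38583, 25.76884), so ‖F‖₂ = 28.591.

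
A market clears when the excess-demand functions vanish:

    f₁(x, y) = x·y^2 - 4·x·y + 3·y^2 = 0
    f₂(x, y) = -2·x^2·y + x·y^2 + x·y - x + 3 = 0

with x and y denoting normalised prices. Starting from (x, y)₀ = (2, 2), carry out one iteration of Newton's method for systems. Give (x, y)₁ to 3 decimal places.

(1.645, 1.548)

At (2, 2): F = (4.000, -3.000).
Jacobian J = [[y^2 - 4·y, 2·x·y - 4·x + 6·y], [-4·x·y + y^2 + y - 1, -2·x^2 + 2·x·y + x]].
At the point, J = [[-4.000, 12.000], [-11.000, 2.000]] (det J = 124.000).
Solving J·Δ = −F gives Δ = (-0.355, -0.452).
Then the next iterate is (x, y)₁ = (1.645, 1.548).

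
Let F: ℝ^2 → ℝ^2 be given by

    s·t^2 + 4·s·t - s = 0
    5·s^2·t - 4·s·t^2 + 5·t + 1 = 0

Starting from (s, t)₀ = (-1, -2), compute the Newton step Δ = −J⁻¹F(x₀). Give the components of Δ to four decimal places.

(1.0000, 0.1667)

At (-1, -2): F = (5.0000, -3.0000).
Jacobian J = [[t^2 + 4·t - 1, 2·s·t + 4·s], [10·s·t - 4·t^2, 5·s^2 - 8·s·t + 5]].
At the point, J = [[-5.0000, 0.0000], [4.0000, -6.0000]] (det J = 30.0000).
Solving J·Δ = −F gives Δ = (1.0000, 0.1667).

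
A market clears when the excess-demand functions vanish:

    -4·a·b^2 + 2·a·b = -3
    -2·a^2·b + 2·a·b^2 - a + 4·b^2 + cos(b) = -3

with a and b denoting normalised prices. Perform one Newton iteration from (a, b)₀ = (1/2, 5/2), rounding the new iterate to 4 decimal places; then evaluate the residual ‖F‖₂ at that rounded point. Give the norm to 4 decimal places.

At (1/2, 5/2): F = (-7.0000, 31.698856).
Jacobian J = [[-4·b^2 + 2·b, -8·a·b + 2·a], [-4·a·b + 2·b^2 - 1, -2·a^2 + 4·a·b + 8·b - sin(b)]].
At the point, J = [[-20.0000, -9.0000], [6.5000, 23.901528]] (det J = -419.530557).
Solving J·Δ = −F gives Δ = (0.2812, -1.4027).
Then the next iterate is (a, b)₁ = (0.7812, 1.0973).
Re-evaluating at (0.7812, 1.0973): F = (0.951952, 8.032999), so ‖F‖₂ = 8.0892.

8.0892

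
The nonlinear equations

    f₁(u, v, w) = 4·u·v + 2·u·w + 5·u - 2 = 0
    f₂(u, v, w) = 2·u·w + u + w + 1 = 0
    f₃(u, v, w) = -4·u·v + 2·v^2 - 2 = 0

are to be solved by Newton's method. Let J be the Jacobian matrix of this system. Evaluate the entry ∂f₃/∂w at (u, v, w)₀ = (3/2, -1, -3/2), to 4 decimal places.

∂f₃/∂w = 0.
At (3/2, -1, -3/2) this is 0.0000.

0.0000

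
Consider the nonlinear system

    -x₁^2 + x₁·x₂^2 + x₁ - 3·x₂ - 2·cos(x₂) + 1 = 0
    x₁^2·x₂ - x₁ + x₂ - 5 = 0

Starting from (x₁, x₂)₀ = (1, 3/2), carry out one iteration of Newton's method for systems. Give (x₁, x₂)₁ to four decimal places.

(3.1490, 0.8510)

At (1, 3/2): F = (-1.391474, -3.0000).
Jacobian J = [[-2·x₁ + x₂^2 + 1, 2·x₁·x₂ + 2·sin(x₂) - 3], [2·x₁·x₂ - 1, x₁^2 + 1]].
At the point, J = [[1.2500, 1.994990], [2.0000, 2.0000]] (det J = -1.489980).
Solving J·Δ = −F gives Δ = (2.1490, -0.6490).
Then the next iterate is (x₁, x₂)₁ = (3.1490, 0.8510).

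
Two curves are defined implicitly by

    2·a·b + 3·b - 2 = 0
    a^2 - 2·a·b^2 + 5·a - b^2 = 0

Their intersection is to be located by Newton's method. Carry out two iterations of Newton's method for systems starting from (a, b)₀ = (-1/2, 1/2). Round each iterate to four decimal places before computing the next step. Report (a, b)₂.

At (-1/2, 1/2): F = (-1.0000, -2.2500).
Jacobian J = [[2·b, 2·a + 3], [2·a - 2·b^2 + 5, -4·a·b - 2·b]].
At the point, J = [[1.0000, 2.0000], [3.5000, 0.0000]] (det J = -7.0000).
Solving J·Δ = −F gives Δ = (0.6429, 0.1786).
Then the next iterate is (a, b)₁ = (0.1429, 0.6786).
Round to (0.1429, 0.6786) and repeat: F = (0.229744, 0.142812), J = [[1.3572, 3.2858], [4.364804, -1.745088]].
Δ = (-0.0521, -0.0484), so (a, b)₂ = (0.0908, 0.6302).

(0.0908, 0.6302)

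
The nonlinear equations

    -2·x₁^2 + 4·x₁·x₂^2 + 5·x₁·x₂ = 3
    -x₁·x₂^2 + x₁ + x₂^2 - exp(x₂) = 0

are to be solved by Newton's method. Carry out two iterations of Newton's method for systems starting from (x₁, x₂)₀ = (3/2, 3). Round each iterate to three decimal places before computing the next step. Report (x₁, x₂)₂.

(0.480, 1.488)

At (3/2, 3): F = (69.000, -23.08554).
Jacobian J = [[-4·x₁ + 4·x₂^2 + 5·x₂, 8·x₁·x₂ + 5·x₁], [-x₂^2 + 1, -2·x₁·x₂ + 2·x₂ - exp(x₂)]].
At the point, J = [[45.000, 43.500], [-8.000, -23.08554]] (det J = -690.84916).
Solving J·Δ = −F gives Δ = (-0.852, -0.705).
Then the next iterate is (x₁, x₂)₁ = (0.648, 2.295).
Round to (0.648, 2.295) and repeat: F = (17.24812, -7.42244), J = [[29.95110, 15.13728], [-4.26702, -8.30876]].
Δ = (-0.168, -0.807), so (x₁, x₂)₂ = (0.480, 1.488).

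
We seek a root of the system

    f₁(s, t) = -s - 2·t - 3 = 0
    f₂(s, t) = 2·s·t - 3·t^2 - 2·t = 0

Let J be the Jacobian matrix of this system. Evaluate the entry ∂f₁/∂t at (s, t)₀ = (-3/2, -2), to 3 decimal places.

∂f₁/∂t = -2.
At (-3/2, -2) this is -2.000.

-2.000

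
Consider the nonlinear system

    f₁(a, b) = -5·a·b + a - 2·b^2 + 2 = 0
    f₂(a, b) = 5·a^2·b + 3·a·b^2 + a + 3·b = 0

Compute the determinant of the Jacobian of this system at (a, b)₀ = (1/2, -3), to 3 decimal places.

J = [[-5·b + 1, -5·a - 4·b], [10·a·b + 3·b^2 + 1, 5·a^2 + 6·a·b + 3]].
At the point, J = [[16.000, 9.500], [13.000, -4.750]].
det J = -199.500.

-199.500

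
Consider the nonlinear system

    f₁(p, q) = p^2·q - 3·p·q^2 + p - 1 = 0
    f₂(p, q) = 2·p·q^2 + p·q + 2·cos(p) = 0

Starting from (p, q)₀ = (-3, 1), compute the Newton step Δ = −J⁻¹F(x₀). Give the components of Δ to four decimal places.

At (-3, 1): F = (14.0000, -10.979985).
Jacobian J = [[2·p·q - 3·q^2 + 1, p^2 - 6·p·q], [2·q^2 + q - 2·sin(p), 4·p·q + p]].
At the point, J = [[-8.0000, 27.0000], [3.282240, -15.0000]] (det J = 31.379520).
Solving J·Δ = −F gives Δ = (-2.7553, -1.3349).

(-2.7553, -1.3349)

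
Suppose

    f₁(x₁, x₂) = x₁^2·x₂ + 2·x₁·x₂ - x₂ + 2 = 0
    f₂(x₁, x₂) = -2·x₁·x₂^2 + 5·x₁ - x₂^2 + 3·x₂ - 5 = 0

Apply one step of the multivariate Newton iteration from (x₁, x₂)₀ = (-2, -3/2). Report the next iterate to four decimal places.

(-3.9286, -3.7857)

At (-2, -3/2): F = (3.5000, -12.7500).
Jacobian J = [[2·x₁·x₂ + 2·x₂, x₁^2 + 2·x₁ - 1], [-2·x₂^2 + 5, -4·x₁·x₂ - 2·x₂ + 3]].
At the point, J = [[3.0000, -1.0000], [0.5000, -6.0000]] (det J = -17.5000).
Solving J·Δ = −F gives Δ = (-1.9286, -2.2857).
Then the next iterate is (x₁, x₂)₁ = (-3.9286, -3.7857).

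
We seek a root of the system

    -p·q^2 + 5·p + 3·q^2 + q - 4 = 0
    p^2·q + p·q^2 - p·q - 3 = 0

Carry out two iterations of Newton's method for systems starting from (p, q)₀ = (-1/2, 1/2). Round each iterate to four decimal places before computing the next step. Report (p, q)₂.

At (-1/2, 1/2): F = (-5.1250, -2.7500).
Jacobian J = [[-q^2 + 5, -2·p·q + 6·q + 1], [2·p·q + q^2 - q, p^2 + 2·p·q - p]].
At the point, J = [[4.7500, 4.5000], [-0.7500, 0.2500]] (det J = 4.5625).
Solving J·Δ = −F gives Δ = (-2.4315, 3.7055).
Then the next iterate is (p, q)₁ = (-2.9315, 4.2055).
Round to (-2.9315, 4.2055) and repeat: F = (90.453875, -6.377988), J = [[-12.686230, 50.889846], [-11.176116, -13.131654]].
Δ = (1.1739, -1.4848), so (p, q)₂ = (-1.7576, 2.7207).

(-1.7576, 2.7207)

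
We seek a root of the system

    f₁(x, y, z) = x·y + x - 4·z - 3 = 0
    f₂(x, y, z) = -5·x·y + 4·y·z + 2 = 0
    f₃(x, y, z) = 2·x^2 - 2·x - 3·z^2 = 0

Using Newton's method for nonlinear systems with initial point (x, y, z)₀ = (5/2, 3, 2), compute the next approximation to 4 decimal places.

(-0.7826, 4.5507, -0.5634)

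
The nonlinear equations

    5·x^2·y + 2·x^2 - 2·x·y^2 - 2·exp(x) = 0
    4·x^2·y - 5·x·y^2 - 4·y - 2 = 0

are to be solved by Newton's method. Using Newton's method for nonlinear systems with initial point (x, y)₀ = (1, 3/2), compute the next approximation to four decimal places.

At (1, 3/2): F = (-0.436564, -13.2500).
Jacobian J = [[10·x·y + 4·x - 2·y^2 - 2·exp(x), 5·x^2 - 4·x·y], [8·x·y - 5·y^2, 4·x^2 - 10·x·y - 4]].
At the point, J = [[9.063436, -1.0000], [0.7500, -15.0000]] (det J = -135.201545).
Solving J·Δ = −F gives Δ = (-0.0496, -0.8858).
Then the next iterate is (x, y)₁ = (0.9504, 0.6142).

(0.9504, 0.6142)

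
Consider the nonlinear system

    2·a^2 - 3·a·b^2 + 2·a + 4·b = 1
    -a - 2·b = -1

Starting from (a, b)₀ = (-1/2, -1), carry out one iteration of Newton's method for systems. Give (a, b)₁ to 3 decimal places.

(-1.143, 1.071)

At (-1/2, -1): F = (-4.000, 3.500).
Jacobian J = [[4·a - 3·b^2 + 2, -6·a·b + 4], [-1, -2]].
At the point, J = [[-3.000, 1.000], [-1.000, -2.000]] (det J = 7.000).
Solving J·Δ = −F gives Δ = (-0.643, 2.071).
Then the next iterate is (a, b)₁ = (-1.143, 1.071).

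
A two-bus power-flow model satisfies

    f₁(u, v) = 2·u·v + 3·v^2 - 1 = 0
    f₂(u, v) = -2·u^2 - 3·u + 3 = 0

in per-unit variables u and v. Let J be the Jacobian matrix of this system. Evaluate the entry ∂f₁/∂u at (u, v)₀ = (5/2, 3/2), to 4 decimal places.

3.0000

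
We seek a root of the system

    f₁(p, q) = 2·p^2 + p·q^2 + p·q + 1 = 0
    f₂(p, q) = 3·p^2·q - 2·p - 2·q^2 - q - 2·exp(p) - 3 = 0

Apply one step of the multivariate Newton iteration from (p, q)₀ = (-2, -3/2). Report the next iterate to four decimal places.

At (-2, -3/2): F = (7.5000, -20.270671).
Jacobian J = [[4·p + q^2 + q, 2·p·q + p], [6·p·q - 2·exp(p) - 2, 3·p^2 - 4·q - 1]].
At the point, J = [[-7.2500, 4.0000], [15.729329, 17.0000]] (det J = -186.167318).
Solving J·Δ = −F gives Δ = (1.1204, 0.1557).
Then the next iterate is (p, q)₁ = (-0.8796, -1.3443).

(-0.8796, -1.3443)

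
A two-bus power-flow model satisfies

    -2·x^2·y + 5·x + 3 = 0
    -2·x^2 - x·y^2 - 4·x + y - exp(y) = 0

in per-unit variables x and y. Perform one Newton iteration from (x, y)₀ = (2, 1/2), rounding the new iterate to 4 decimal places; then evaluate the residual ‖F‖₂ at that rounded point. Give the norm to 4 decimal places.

At (2, 1/2): F = (9.0000, -17.648721).
Jacobian J = [[-4·x·y + 5, -2·x^2], [-4·x - y^2 - 4, -2·x·y - exp(y) + 1]].
At the point, J = [[1.0000, -8.0000], [-12.2500, -2.648721]] (det J = -100.648721).
Solving J·Δ = −F gives Δ = (-1.6396, 0.9200).
Then the next iterate is (x, y)₁ = (0.3604, 1.4200).
Re-evaluating at (0.3604, 1.4200): F = (4.433118, -5.145207), so ‖F‖₂ = 6.7916.

6.7916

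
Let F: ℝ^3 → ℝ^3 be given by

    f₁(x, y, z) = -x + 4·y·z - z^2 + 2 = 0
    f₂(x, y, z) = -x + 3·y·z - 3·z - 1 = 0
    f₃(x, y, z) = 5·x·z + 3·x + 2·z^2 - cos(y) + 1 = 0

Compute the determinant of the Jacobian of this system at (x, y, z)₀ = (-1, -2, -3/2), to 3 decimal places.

J = [[-1, 4·z, 4·y - 2·z], [-1, 3·z, 3·y - 3], [5·z + 3, sin(y), 5·x + 4·z]].
At the point, J = [[-1.000, -6.000, -5.000], [-1.000, -4.500, -9.000], [-4.500, -0.90930, -11.000]].
det J = -121.613.

-121.613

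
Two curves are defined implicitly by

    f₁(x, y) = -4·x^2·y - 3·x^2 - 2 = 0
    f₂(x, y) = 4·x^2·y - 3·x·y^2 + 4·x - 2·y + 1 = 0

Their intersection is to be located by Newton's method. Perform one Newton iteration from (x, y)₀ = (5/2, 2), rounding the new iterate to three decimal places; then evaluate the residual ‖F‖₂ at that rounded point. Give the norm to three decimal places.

22.770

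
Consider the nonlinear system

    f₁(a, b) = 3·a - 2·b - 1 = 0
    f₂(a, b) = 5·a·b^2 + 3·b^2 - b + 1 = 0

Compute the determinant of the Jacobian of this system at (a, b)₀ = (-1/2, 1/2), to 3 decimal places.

1.000

J = [[3, -2], [5·b^2, 10·a·b + 6·b - 1]].
At the point, J = [[3.000, -2.000], [1.250, -0.500]].
det J = 1.000.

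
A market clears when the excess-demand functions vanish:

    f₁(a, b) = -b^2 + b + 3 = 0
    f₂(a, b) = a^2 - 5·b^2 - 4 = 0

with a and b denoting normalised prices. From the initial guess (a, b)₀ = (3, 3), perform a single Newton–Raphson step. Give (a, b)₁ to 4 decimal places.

(6.6667, 2.4000)

At (3, 3): F = (-3.0000, -40.0000).
Jacobian J = [[0, -2·b + 1], [2·a, -10·b]].
At the point, J = [[0.0000, -5.0000], [6.0000, -30.0000]] (det J = 30.0000).
Solving J·Δ = −F gives Δ = (3.6667, -0.6000).
Then the next iterate is (a, b)₁ = (6.6667, 2.4000).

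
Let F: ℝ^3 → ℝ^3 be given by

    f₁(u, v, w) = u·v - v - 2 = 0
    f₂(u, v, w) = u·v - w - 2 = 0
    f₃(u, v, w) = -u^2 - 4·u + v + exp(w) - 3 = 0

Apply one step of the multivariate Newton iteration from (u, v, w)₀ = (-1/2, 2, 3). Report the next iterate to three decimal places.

(2.269, 2.358, 2.358)

At (-1/2, 2, 3): F = (-5.000, -6.000, 20.83554).
Jacobian J = [[v, u - 1, 0], [v, u, -1], [-2·u - 4, 1, exp(w)]].
At the point, J = [[2.000, -1.500, 0.000], [2.000, -0.500, -1.000], [-3.000, 1.000, 20.08554]] (det J = 37.67107).
Solving J·Δ = −F gives Δ = (2.769, 0.358, -0.642).
Then the next iterate is (u, v, w)₁ = (2.269, 2.358, 2.358).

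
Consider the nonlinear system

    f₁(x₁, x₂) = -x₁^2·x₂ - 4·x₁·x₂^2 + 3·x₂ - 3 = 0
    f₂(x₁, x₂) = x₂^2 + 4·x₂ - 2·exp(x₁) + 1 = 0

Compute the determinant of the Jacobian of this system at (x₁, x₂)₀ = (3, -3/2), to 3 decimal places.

J = [[-2·x₁·x₂ - 4·x₂^2, -x₁^2 - 8·x₁·x₂ + 3], [-2·exp(x₁), 2·x₂ + 4]].
At the point, J = [[0.000, 30.000], [-40.17107, 1.000]].
det J = 1205.132.

1205.132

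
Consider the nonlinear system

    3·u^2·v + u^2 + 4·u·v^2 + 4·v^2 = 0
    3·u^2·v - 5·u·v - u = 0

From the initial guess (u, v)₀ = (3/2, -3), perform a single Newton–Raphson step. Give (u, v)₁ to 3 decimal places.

At (3/2, -3): F = (72.000, 0.750).
Jacobian J = [[6·u·v + 2·u + 4·v^2, 3·u^2 + 8·u·v + 8·v], [6·u·v - 5·v - 1, 3·u^2 - 5·u]].
At the point, J = [[12.000, -53.250], [-13.000, -0.750]] (det J = -701.250).
Solving J·Δ = −F gives Δ = (-0.020, 1.348).
Then the next iterate is (u, v)₁ = (1.480, -1.652).

(1.480, -1.652)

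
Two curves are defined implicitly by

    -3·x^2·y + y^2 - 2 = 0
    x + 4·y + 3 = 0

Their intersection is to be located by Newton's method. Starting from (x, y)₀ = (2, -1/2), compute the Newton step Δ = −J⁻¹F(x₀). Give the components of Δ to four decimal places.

At (2, -1/2): F = (4.2500, 3.0000).
Jacobian J = [[-6·x·y, -3·x^2 + 2·y], [1, 4]].
At the point, J = [[6.0000, -13.0000], [1.0000, 4.0000]] (det J = 37.0000).
Solving J·Δ = −F gives Δ = (-1.5135, -0.3716).

(-1.5135, -0.3716)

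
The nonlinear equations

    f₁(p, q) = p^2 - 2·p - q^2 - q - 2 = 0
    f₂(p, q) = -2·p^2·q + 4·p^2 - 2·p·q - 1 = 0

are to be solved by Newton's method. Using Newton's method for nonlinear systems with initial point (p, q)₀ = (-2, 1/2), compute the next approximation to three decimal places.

(0.500, -4.375)

At (-2, 1/2): F = (5.250, 13.000).
Jacobian J = [[2·p - 2, -2·q - 1], [-4·p·q + 8·p - 2·q, -2·p^2 - 2·p]].
At the point, J = [[-6.000, -2.000], [-13.000, -4.000]] (det J = -2.000).
Solving J·Δ = −F gives Δ = (2.500, -4.875).
Then the next iterate is (p, q)₁ = (0.500, -4.375).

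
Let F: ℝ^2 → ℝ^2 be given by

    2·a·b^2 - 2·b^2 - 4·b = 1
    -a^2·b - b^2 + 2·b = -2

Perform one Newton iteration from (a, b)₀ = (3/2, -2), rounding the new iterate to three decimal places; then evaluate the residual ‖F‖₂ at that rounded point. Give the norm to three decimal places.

At (3/2, -2): F = (11.000, -1.500).
Jacobian J = [[2·b^2, 4·a·b - 4·b - 4], [-2·a·b, -a^2 - 2·b + 2]].
At the point, J = [[8.000, -8.000], [6.000, 3.750]] (det J = 78.000).
Solving J·Δ = −F gives Δ = (-0.375, 1.000).
Then the next iterate is (a, b)₁ = (1.125, -1.000).
Re-evaluating at (1.125, -1.000): F = (3.250, 0.26562), so ‖F‖₂ = 3.261.

3.261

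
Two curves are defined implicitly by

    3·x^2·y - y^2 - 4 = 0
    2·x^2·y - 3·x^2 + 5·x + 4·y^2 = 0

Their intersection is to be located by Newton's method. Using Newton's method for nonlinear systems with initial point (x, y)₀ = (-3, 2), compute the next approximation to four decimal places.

At (-3, 2): F = (46.0000, 10.0000).
Jacobian J = [[6·x·y, 3·x^2 - 2·y], [4·x·y - 6·x + 5, 2·x^2 + 8·y]].
At the point, J = [[-36.0000, 23.0000], [-1.0000, 34.0000]] (det J = -1201.0000).
Solving J·Δ = −F gives Δ = (1.1107, -0.2614).
Then the next iterate is (x, y)₁ = (-1.8893, 1.7386).

(-1.8893, 1.7386)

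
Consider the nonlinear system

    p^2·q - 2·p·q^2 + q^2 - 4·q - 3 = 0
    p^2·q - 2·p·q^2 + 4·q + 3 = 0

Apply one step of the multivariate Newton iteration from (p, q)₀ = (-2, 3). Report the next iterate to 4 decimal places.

(-11.1000, -7.5000)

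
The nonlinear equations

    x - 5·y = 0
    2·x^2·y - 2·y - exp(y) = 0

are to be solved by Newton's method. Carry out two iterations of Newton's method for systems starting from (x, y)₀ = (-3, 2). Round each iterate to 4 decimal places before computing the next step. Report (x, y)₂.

(-1.9444, -0.3889)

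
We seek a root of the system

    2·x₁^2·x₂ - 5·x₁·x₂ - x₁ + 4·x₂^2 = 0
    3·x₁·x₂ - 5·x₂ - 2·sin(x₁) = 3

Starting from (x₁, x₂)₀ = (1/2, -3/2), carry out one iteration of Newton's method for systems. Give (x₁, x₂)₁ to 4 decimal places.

At (1/2, -3/2): F = (11.5000, 1.291149).
Jacobian J = [[4·x₁·x₂ - 5·x₂ - 1, 2·x₁^2 - 5·x₁ + 8·x₂], [3·x₂ - 2·cos(x₁), 3·x₁ - 5]].
At the point, J = [[3.5000, -14.0000], [-6.255165, -3.5000]] (det J = -99.822312).
Solving J·Δ = −F gives Δ = (-0.2221, 0.7659).
Then the next iterate is (x₁, x₂)₁ = (0.2779, -0.7341).

(0.2779, -0.7341)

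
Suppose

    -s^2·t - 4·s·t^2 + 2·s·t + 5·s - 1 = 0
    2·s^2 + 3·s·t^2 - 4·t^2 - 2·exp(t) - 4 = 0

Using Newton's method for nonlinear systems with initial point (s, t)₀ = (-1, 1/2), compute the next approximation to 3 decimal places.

(0.264, -0.583)

At (-1, 1/2): F = (-6.500, -7.04744).
Jacobian J = [[-2·s·t - 4·t^2 + 2·t + 5, -s^2 - 8·s·t + 2·s], [4·s + 3·t^2, 6·s·t - 8·t - 2·exp(t)]].
At the point, J = [[6.000, 1.000], [-3.250, -10.29744]] (det J = -58.53466).
Solving J·Δ = −F gives Δ = (1.264, -1.083).
Then the next iterate is (s, t)₁ = (0.264, -0.583).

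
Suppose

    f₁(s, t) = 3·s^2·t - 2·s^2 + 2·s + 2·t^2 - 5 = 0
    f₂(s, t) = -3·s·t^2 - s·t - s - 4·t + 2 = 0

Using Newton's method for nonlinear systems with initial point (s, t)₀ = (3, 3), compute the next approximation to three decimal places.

(2.332, 1.651)

At (3, 3): F = (82.000, -103.000).
Jacobian J = [[6·s·t - 4·s + 2, 3·s^2 + 4·t], [-3·t^2 - t - 1, -6·s·t - s - 4]].
At the point, J = [[44.000, 39.000], [-31.000, -61.000]] (det J = -1475.000).
Solving J·Δ = −F gives Δ = (-0.668, -1.349).
Then the next iterate is (s, t)₁ = (2.332, 1.651).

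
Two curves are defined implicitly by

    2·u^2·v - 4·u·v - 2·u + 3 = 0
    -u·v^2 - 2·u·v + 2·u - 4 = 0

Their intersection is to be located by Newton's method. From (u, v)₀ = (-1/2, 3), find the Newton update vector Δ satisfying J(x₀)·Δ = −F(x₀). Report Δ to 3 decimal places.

At (-1/2, 3): F = (11.500, 2.500).
Jacobian J = [[4·u·v - 4·v - 2, 2·u^2 - 4·u], [-v^2 - 2·v + 2, -2·u·v - 2·u]].
At the point, J = [[-20.000, 2.500], [-13.000, 4.000]] (det J = -47.500).
Solving J·Δ = −F gives Δ = (0.837, 2.095).

(0.837, 2.095)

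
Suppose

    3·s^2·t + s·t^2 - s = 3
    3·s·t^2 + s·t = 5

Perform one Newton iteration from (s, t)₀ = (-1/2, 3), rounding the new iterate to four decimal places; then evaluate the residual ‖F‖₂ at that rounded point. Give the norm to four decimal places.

At (-1/2, 3): F = (-4.7500, -20.0000).
Jacobian J = [[6·s·t + t^2 - 1, 3·s^2 + 2·s·t], [3·t^2 + t, 6·s·t + s]].
At the point, J = [[-1.0000, -2.2500], [30.0000, -9.5000]] (det J = 77.0000).
Solving J·Δ = −F gives Δ = (-0.0016, -2.1104).
Then the next iterate is (s, t)₁ = (-0.5016, 0.8896).
Re-evaluating at (-0.5016, 0.8896): F = (-2.223883, -6.637104), so ‖F‖₂ = 6.9998.

6.9998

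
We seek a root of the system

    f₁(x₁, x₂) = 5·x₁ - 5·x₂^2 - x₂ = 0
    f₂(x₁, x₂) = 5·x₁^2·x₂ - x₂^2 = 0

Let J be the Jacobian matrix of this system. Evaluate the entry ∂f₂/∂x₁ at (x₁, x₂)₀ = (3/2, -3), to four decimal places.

∂f₂/∂x₁ = 10·x₁·x₂.
At (3/2, -3) this is -45.0000.

-45.0000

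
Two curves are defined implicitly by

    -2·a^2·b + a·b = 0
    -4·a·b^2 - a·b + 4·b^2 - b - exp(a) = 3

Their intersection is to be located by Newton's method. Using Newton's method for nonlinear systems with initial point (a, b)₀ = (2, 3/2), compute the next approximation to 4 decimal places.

(2.1661, -0.2907)

At (2, 3/2): F = (-9.0000, -23.889056).
Jacobian J = [[-4·a·b + b, -2·a^2 + a], [-4·b^2 - b - exp(a), -8·a·b - a + 8·b - 1]].
At the point, J = [[-10.5000, -6.0000], [-17.889056, -15.0000]] (det J = 50.165663).
Solving J·Δ = −F gives Δ = (0.1661, -1.7907).
Then the next iterate is (a, b)₁ = (2.1661, -0.2907).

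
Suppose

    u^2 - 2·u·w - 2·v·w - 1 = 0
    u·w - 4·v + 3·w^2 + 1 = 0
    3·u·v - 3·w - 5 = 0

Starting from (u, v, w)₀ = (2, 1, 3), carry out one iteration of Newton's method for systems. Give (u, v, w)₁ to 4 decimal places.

(5.0476, -0.2989, 0.7831)

At (2, 1, 3): F = (-15.0000, 30.0000, -8.0000).
Jacobian J = [[2·u - 2·w, -2·w, -2·u - 2·v], [w, -4, u + 6·w], [3·v, 3·u, -3]].
At the point, J = [[-2.0000, -6.0000, -6.0000], [3.0000, -4.0000, 20.0000], [3.0000, 6.0000, -3.0000]] (det J = -378.0000).
Solving J·Δ = −F gives Δ = (3.0476, -1.2989, -2.2169).
Then the next iterate is (u, v, w)₁ = (5.0476, -0.2989, 0.7831).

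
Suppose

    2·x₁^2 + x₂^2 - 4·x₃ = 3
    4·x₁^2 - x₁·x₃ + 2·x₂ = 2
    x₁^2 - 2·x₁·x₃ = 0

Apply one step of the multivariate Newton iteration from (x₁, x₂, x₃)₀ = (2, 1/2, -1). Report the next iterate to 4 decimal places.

At (2, 1/2, -1): F = (9.2500, 17.0000, 8.0000).
Jacobian J = [[4·x₁, 2·x₂, -4], [8·x₁ - x₃, 2, -x₁], [2·x₁ - 2·x₃, 0, -2·x₁]].
At the point, J = [[8.0000, 1.0000, -4.0000], [17.0000, 2.0000, -2.0000], [6.0000, 0.0000, -4.0000]] (det J = 40.0000).
Solving J·Δ = −F gives Δ = (-1.0500, 0.8500, 0.4250).
Then the next iterate is (x₁, x₂, x₃)₁ = (0.9500, 1.3500, -0.5750).

(0.9500, 1.3500, -0.5750)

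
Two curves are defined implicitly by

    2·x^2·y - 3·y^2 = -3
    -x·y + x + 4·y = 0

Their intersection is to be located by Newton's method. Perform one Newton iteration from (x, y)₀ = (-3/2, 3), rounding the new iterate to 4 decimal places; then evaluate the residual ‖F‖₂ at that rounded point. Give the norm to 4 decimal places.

3.1729

At (-3/2, 3): F = (-10.5000, 15.0000).
Jacobian J = [[4·x·y, 2·x^2 - 6·y], [-y + 1, -x + 4]].
At the point, J = [[-18.0000, -13.5000], [-2.0000, 5.5000]] (det J = -126.0000).
Solving J·Δ = −F gives Δ = (1.1488, -2.3095).
Then the next iterate is (x, y)₁ = (-0.3512, 0.6905).
Re-evaluating at (-0.3512, 0.6905): F = (1.739964, 2.653304), so ‖F‖₂ = 3.1729.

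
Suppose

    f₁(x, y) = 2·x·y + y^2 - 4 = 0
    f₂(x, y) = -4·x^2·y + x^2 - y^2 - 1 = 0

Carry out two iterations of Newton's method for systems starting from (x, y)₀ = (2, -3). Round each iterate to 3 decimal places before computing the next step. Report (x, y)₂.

At (2, -3): F = (-7.000, 42.000).
Jacobian J = [[2·y, 2·x + 2·y], [-8·x·y + 2·x, -4·x^2 - 2·y]].
At the point, J = [[-6.000, -2.000], [52.000, -10.000]] (det J = 164.000).
Solving J·Δ = −F gives Δ = (-0.939, -0.683).
Then the next iterate is (x, y)₁ = (1.061, -3.683).
Round to (1.061, -3.683) and repeat: F = (1.74916, 3.14535), J = [[-7.366, -5.244], [33.38330, 2.86312]].
Δ = (-0.140, 0.530), so (x, y)₂ = (0.921, -3.153).

(0.921, -3.153)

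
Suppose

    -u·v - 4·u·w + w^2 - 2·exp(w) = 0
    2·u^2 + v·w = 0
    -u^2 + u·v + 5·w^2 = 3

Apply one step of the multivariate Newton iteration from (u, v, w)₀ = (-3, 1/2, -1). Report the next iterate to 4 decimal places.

(-0.9627, -5.3347, 1.2246)

At (-3, 1/2, -1): F = (-10.235759, 17.5000, -8.5000).
Jacobian J = [[-v - 4·w, -u, -4·u + 2·w - 2·exp(w)], [4·u, w, v], [-2·u + v, u, 10·w]].
At the point, J = [[3.5000, 3.0000, 9.264241], [-12.0000, -1.0000, 0.5000], [6.5000, -3.0000, -10.0000]] (det J = 83.730248).
Solving J·Δ = −F gives Δ = (2.0373, -5.8347, 2.2246).
Then the next iterate is (u, v, w)₁ = (-0.9627, -5.3347, 1.2246).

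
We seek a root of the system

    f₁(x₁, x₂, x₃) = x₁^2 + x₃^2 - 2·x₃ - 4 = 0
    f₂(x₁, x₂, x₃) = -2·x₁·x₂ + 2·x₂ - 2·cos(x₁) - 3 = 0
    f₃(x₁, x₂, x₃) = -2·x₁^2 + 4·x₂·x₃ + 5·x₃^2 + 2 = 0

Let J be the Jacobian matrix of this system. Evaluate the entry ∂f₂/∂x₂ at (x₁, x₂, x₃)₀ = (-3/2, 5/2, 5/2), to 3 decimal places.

5.000

∂f₂/∂x₂ = -2·x₁ + 2.
At (-3/2, 5/2, 5/2) this is 5.000.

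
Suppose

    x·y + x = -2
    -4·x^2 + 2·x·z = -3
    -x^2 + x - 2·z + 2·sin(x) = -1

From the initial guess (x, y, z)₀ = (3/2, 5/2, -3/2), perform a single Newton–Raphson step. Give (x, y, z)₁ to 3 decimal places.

(1.352, -1.988, 1.260)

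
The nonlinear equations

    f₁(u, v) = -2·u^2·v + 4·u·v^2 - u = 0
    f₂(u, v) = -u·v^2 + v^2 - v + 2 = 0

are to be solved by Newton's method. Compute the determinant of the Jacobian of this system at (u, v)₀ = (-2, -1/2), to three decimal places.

J = [[-4·u·v + 4·v^2 - 1, -2·u^2 + 8·u·v], [-v^2, -2·u·v + 2·v - 1]].
At the point, J = [[-4.000, 0.000], [-0.250, -4.000]].
det J = 16.000.

16.000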